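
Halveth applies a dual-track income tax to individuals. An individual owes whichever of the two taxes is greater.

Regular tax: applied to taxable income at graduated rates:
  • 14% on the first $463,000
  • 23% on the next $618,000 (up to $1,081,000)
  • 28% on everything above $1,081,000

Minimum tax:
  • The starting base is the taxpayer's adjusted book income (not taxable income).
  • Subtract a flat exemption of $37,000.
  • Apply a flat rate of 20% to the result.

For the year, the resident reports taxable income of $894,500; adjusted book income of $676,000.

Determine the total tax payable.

Minimum tax:
  Base (adjusted book income): $676,000
  Less exemption $37,000 → base $639,000
  $639,000 × 20% = $127,800

Regular tax:
  $463,000 × 14% = $64,820
  $431,500 × 23% = $99,245
  → $164,065

$164,065 > $127,800, so the regular tax governs.

$164,065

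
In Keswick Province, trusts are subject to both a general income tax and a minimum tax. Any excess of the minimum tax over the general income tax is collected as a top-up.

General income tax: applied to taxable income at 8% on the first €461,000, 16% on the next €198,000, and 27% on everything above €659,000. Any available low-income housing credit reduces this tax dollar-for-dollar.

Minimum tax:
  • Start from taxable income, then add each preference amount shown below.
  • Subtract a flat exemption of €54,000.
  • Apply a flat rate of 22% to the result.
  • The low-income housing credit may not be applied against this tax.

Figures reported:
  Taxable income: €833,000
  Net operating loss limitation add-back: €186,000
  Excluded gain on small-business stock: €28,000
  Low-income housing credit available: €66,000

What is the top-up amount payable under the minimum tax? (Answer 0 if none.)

€168,920

General income tax:
  €461,000 × 8% = €36,880
  €198,000 × 16% = €31,680
  €174,000 × 27% = €46,980
  → €115,540
  Less low-income housing credit €66,000 → €49,540

Minimum tax:
  Adjusted income: €833,000 + €186,000 + €28,000 = €1,047,000
  Less exemption €54,000 → base €993,000
  €993,000 × 22% = €218,460

Excess of minimum tax over general income tax: €218,460 − €49,540 = €168,920.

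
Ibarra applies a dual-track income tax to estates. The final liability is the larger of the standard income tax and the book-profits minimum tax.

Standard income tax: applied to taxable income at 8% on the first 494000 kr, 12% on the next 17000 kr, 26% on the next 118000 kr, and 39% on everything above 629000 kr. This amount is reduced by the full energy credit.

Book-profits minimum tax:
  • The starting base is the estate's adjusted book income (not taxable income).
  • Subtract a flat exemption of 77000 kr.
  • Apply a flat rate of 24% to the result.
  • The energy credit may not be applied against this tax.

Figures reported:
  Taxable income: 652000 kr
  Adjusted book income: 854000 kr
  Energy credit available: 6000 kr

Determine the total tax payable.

Book-profits minimum tax:
  Base (adjusted book income): 854000 kr
  Less exemption 77000 kr → base 777000 kr
  777000 kr × 24% = 186480 kr

Standard income tax:
  494000 kr × 8% = 39520 kr
  17000 kr × 12% = 2040 kr
  118000 kr × 26% = 30680 kr
  23000 kr × 39% = 8970 kr
  → 81210 kr
  Less energy credit 6000 kr → 75210 kr

186480 kr > 75210 kr, so the book-profits minimum tax is the binding amount.

186480 kr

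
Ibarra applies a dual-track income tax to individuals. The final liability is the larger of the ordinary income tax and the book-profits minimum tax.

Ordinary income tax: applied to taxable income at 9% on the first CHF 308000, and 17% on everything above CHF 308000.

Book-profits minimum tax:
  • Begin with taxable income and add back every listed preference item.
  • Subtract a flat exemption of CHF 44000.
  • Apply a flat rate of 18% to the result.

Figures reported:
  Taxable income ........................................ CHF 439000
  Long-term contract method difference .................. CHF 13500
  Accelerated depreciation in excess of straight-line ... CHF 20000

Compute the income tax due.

CHF 77130

Ordinary income tax:
  CHF 308000 × 9% = CHF 27720
  CHF 131000 × 17% = CHF 22270
  → CHF 49990

Book-profits minimum tax:
  Adjusted income: CHF 439000 + CHF 13500 + CHF 20000 = CHF 472500
  Less exemption CHF 44000 → base CHF 428500
  CHF 428500 × 18% = CHF 77130

CHF 77130 > CHF 49990, so the book-profits minimum tax is the binding amount.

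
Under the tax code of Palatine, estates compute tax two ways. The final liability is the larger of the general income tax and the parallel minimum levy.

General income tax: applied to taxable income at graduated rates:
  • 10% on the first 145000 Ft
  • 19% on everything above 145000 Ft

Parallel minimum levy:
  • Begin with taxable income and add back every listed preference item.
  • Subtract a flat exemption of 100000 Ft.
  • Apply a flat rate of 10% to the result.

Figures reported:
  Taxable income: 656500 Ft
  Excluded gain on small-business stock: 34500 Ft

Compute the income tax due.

111685 Ft

General income tax:
  145000 Ft × 10% = 14500 Ft
  511500 Ft × 19% = 97185 Ft
  → 111685 Ft

Parallel minimum levy:
  Adjusted income: 656500 Ft + 34500 Ft = 691000 Ft
  Less exemption 100000 Ft → base 591000 Ft
  591000 Ft × 10% = 59100 Ft

111685 Ft > 59100 Ft, so the general income tax governs.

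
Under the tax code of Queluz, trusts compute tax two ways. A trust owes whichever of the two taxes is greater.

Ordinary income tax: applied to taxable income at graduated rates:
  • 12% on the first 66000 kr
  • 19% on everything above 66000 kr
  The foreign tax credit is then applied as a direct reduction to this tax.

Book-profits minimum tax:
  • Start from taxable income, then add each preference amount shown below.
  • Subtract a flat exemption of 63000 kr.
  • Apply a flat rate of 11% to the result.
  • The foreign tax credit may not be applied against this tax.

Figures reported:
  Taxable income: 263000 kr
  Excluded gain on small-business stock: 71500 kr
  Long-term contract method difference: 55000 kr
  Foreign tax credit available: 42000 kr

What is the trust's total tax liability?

Ordinary income tax:
  66000 kr × 12% = 7920 kr
  197000 kr × 19% = 37430 kr
  → 45350 kr
  Less foreign tax credit 42000 kr → 3350 kr

Book-profits minimum tax:
  Adjusted income: 263000 kr + 71500 kr + 55000 kr = 389500 kr
  Less exemption 63000 kr → base 326500 kr
  326500 kr × 11% = 35915 kr

35915 kr > 3350 kr, so the book-profits minimum tax is the binding amount.

35915 kr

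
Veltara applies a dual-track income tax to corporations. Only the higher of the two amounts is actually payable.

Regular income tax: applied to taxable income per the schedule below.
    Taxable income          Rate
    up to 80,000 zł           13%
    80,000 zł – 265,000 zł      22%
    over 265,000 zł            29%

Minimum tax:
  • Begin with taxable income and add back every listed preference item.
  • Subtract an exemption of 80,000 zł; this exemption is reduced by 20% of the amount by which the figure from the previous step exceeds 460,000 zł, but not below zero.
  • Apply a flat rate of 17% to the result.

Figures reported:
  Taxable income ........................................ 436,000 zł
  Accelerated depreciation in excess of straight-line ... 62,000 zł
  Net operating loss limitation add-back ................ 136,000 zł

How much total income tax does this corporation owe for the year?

Regular income tax:
  80,000 zł × 13% = 10,400 zł
  185,000 zł × 22% = 40,700 zł
  171,000 zł × 29% = 49,590 zł
  → 100,690 zł

Minimum tax:
  Adjusted income: 436,000 zł + 62,000 zł + 136,000 zł = 634,000 zł
  Exemption: 80,000 zł − 20% × (634,000 zł − 460,000 zł) = 80,000 zł − 34,800 zł = 45,200 zł
  Base: 634,000 zł − 45,200 zł = 588,800 zł
  588,800 zł × 17% = 100,096 zł

100,690 zł > 100,096 zł, so the regular income tax governs.

100,690 zł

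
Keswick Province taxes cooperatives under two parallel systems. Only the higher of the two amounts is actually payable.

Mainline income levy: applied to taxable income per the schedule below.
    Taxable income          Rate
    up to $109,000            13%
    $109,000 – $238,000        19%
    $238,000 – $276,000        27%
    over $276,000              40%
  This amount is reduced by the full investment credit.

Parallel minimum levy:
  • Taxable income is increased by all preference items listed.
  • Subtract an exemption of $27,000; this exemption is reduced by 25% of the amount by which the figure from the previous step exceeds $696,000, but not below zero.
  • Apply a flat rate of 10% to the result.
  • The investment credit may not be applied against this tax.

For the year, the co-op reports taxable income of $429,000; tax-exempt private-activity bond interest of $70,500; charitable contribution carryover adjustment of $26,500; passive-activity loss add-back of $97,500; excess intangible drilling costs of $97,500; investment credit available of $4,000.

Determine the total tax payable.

Parallel minimum levy:
  Adjusted income: $429,000 + $70,500 + $26,500 + $97,500 + $97,500 = $721,000
  Exemption: $27,000 − 25% × ($721,000 − $696,000) = $27,000 − $6,250 = $20,750
  Base: $721,000 − $20,750 = $700,250
  $700,250 × 10% = $70,025

Mainline income levy:
  $109,000 × 13% = $14,170
  $129,000 × 19% = $24,510
  $38,000 × 27% = $10,260
  $153,000 × 40% = $61,200
  → $110,140
  Less investment credit $4,000 → $106,140

$106,140 > $70,025, so the mainline income levy governs.

$106,140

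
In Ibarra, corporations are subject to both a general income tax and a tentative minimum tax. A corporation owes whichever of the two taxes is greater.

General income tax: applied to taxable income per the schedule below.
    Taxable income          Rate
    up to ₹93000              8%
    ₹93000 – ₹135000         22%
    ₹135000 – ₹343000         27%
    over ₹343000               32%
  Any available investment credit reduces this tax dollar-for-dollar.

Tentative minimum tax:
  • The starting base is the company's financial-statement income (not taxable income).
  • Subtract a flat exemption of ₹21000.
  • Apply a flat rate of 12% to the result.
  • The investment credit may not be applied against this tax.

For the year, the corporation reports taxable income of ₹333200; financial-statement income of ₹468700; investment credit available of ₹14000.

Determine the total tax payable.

₹56194

Tentative minimum tax:
  Base (financial-statement income): ₹468700
  Less exemption ₹21000 → base ₹447700
  ₹447700 × 12% = ₹53724

General income tax:
  ₹93000 × 8% = ₹7440
  ₹42000 × 22% = ₹9240
  ₹198200 × 27% = ₹53514
  → ₹70194
  Less investment credit ₹14000 → ₹56194

₹56194 > ₹53724, so the general income tax governs.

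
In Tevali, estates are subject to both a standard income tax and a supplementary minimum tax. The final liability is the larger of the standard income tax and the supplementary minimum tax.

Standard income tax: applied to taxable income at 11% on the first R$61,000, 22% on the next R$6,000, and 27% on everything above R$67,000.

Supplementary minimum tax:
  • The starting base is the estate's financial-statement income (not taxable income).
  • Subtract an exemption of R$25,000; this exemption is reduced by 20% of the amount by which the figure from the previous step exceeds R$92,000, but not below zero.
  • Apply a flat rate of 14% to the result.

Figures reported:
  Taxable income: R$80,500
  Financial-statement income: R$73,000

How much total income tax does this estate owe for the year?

Standard income tax:
  R$61,000 × 11% = R$6,710
  R$6,000 × 22% = R$1,320
  R$13,500 × 27% = R$3,645
  → R$11,675

Supplementary minimum tax:
  Base (financial-statement income): R$73,000
  Exemption: R$73,000 ≤ R$92,000, so full R$25,000 applies
  Base: R$73,000 − R$25,000 = R$48,000
  R$48,000 × 14% = R$6,720

R$11,675 > R$6,720, so the standard income tax governs.

R$11,675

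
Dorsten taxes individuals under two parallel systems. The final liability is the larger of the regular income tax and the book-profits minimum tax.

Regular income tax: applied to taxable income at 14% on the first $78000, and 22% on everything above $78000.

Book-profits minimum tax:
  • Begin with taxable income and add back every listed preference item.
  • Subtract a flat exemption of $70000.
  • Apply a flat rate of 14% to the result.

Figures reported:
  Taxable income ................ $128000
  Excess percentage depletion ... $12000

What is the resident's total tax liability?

$21920

Regular income tax:
  $78000 × 14% = $10920
  $50000 × 22% = $11000
  → $21920

Book-profits minimum tax:
  Adjusted income: $128000 + $12000 = $140000
  Less exemption $70000 → base $70000
  $70000 × 14% = $9800

$21920 > $9800, so the regular income tax governs.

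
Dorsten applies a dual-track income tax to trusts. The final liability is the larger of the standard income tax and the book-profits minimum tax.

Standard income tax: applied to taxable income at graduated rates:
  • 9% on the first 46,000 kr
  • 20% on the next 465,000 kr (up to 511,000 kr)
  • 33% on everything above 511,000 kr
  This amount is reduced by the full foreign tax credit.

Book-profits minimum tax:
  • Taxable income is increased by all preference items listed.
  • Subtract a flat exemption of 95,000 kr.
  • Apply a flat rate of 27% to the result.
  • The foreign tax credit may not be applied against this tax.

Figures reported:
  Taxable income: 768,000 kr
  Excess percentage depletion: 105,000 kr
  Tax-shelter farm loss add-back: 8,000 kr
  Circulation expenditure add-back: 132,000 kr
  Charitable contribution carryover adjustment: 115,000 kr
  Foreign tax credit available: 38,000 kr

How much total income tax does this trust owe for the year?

Standard income tax:
  46,000 kr × 9% = 4,140 kr
  465,000 kr × 20% = 93,000 kr
  257,000 kr × 33% = 84,810 kr
  → 181,950 kr
  Less foreign tax credit 38,000 kr → 143,950 kr

Book-profits minimum tax:
  Adjusted income: 768,000 kr + 105,000 kr + 8,000 kr + 132,000 kr + 115,000 kr = 1,128,000 kr
  Less exemption 95,000 kr → base 1,033,000 kr
  1,033,000 kr × 27% = 278,910 kr

278,910 kr > 143,950 kr, so the book-profits minimum tax is the binding amount.

278,910 kr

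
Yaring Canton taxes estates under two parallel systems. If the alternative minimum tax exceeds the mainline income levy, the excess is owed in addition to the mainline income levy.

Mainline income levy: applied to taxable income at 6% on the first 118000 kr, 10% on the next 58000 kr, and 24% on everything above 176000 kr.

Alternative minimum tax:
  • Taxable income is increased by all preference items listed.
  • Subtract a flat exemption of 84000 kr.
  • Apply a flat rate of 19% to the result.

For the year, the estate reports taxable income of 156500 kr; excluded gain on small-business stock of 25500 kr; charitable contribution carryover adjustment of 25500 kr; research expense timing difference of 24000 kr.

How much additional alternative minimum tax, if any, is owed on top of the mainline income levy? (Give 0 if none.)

17095 kr

Alternative minimum tax:
  Adjusted income: 156500 kr + 25500 kr + 25500 kr + 24000 kr = 231500 kr
  Less exemption 84000 kr → base 147500 kr
  147500 kr × 19% = 28025 kr

Mainline income levy:
  118000 kr × 6% = 7080 kr
  38500 kr × 10% = 3850 kr
  → 10930 kr

Excess of alternative minimum tax over mainline income levy: 28025 kr − 10930 kr = 17095 kr.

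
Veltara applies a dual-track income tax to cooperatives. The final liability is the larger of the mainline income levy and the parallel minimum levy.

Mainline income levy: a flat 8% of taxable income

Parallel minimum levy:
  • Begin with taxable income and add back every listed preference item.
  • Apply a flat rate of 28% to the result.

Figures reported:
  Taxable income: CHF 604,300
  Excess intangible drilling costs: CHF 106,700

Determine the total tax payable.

Parallel minimum levy:
  Adjusted income: CHF 604,300 + CHF 106,700 = CHF 711,000
  CHF 711,000 × 28% = CHF 199,080

Mainline income levy:
  CHF 604,300 × 8% = CHF 48,344

CHF 199,080 > CHF 48,344, so the parallel minimum levy is the binding amount.

CHF 199,080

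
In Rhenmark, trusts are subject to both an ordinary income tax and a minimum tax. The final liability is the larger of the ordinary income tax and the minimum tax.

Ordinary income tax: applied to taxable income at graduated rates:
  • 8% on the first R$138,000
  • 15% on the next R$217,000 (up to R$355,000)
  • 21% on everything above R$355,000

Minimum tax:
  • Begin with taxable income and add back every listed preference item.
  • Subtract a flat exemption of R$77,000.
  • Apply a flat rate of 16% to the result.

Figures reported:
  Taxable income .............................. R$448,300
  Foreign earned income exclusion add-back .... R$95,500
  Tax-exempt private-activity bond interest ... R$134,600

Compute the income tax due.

R$96,224

Ordinary income tax:
  R$138,000 × 8% = R$11,040
  R$217,000 × 15% = R$32,550
  R$93,300 × 21% = R$19,593
  → R$63,183

Minimum tax:
  Adjusted income: R$448,300 + R$95,500 + R$134,600 = R$678,400
  Less exemption R$77,000 → base R$601,400
  R$601,400 × 16% = R$96,224

R$96,224 > R$63,183, so the minimum tax is the binding amount.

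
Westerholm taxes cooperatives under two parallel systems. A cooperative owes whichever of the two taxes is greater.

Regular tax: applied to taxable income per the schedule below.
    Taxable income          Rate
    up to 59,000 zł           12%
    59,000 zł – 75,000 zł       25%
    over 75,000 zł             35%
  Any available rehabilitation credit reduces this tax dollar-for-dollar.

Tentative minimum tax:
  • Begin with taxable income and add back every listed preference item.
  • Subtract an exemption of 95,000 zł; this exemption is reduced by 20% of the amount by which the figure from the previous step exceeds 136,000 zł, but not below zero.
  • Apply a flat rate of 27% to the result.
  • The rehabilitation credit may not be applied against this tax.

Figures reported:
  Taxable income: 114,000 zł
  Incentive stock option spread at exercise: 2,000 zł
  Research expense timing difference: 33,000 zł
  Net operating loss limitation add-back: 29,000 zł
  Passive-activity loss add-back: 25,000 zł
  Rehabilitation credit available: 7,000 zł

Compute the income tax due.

32,778 zł

Tentative minimum tax:
  Adjusted income: 114,000 zł + 2,000 zł + 33,000 zł + 29,000 zł + 25,000 zł = 203,000 zł
  Exemption: 95,000 zł − 20% × (203,000 zł − 136,000 zł) = 95,000 zł − 13,400 zł = 81,600 zł
  Base: 203,000 zł − 81,600 zł = 121,400 zł
  121,400 zł × 27% = 32,778 zł

Regular tax:
  59,000 zł × 12% = 7,080 zł
  16,000 zł × 25% = 4,000 zł
  39,000 zł × 35% = 13,650 zł
  → 24,730 zł
  Less rehabilitation credit 7,000 zł → 17,730 zł

32,778 zł > 17,730 zł, so the tentative minimum tax is the binding amount.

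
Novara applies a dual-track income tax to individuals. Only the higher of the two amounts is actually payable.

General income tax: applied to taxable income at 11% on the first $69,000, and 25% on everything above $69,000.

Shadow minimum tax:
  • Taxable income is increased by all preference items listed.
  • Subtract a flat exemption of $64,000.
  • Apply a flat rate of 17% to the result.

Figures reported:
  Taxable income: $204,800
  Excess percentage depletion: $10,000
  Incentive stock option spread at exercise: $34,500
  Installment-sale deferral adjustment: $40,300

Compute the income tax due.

$41,540

General income tax:
  $69,000 × 11% = $7,590
  $135,800 × 25% = $33,950
  → $41,540

Shadow minimum tax:
  Adjusted income: $204,800 + $10,000 + $34,500 + $40,300 = $289,600
  Less exemption $64,000 → base $225,600
  $225,600 × 17% = $38,352

$41,540 > $38,352, so the general income tax governs.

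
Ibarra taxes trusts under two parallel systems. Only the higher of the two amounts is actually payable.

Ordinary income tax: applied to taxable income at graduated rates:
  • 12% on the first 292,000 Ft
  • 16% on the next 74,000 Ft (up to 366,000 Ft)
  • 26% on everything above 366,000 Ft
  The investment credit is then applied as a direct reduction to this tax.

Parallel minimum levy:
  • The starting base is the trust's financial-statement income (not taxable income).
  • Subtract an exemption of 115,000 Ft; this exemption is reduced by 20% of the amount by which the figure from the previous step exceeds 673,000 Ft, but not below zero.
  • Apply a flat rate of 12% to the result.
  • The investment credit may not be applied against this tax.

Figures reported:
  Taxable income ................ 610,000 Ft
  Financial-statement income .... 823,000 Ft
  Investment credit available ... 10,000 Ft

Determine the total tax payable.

100,320 Ft

Parallel minimum levy:
  Base (financial-statement income): 823,000 Ft
  Exemption: 115,000 Ft − 20% × (823,000 Ft − 673,000 Ft) = 115,000 Ft − 30,000 Ft = 85,000 Ft
  Base: 823,000 Ft − 85,000 Ft = 738,000 Ft
  738,000 Ft × 12% = 88,560 Ft

Ordinary income tax:
  292,000 Ft × 12% = 35,040 Ft
  74,000 Ft × 16% = 11,840 Ft
  244,000 Ft × 26% = 63,440 Ft
  → 110,320 Ft
  Less investment credit 10,000 Ft → 100,320 Ft

100,320 Ft > 88,560 Ft, so the ordinary income tax governs.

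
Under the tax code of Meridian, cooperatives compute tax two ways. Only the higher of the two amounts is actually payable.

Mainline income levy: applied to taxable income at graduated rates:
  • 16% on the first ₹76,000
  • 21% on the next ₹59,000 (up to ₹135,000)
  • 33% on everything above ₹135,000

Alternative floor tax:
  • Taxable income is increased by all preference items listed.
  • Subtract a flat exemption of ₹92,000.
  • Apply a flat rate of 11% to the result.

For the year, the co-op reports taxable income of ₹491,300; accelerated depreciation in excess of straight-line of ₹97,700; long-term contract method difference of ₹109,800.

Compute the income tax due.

Alternative floor tax:
  Adjusted income: ₹491,300 + ₹97,700 + ₹109,800 = ₹698,800
  Less exemption ₹92,000 → base ₹606,800
  ₹606,800 × 11% = ₹66,748

Mainline income levy:
  ₹76,000 × 16% = ₹12,160
  ₹59,000 × 21% = ₹12,390
  ₹356,300 × 33% = ₹117,579
  → ₹142,129

₹142,129 > ₹66,748, so the mainline income levy governs.

₹142,129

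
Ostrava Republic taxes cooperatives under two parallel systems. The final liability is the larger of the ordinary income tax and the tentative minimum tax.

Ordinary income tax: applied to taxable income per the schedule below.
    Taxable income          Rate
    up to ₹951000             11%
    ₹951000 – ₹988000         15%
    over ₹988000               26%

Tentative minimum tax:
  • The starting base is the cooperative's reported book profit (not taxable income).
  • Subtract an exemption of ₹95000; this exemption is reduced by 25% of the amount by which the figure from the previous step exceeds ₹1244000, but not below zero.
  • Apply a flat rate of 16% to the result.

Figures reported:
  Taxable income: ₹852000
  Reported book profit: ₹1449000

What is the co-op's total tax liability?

Tentative minimum tax:
  Base (reported book profit): ₹1449000
  Exemption: ₹95000 − 25% × (₹1449000 − ₹1244000) = ₹95000 − ₹51250 = ₹43750
  Base: ₹1449000 − ₹43750 = ₹1405250
  ₹1405250 × 16% = ₹224840

Ordinary income tax:
  ₹852000 × 11% = ₹93720

₹224840 > ₹93720, so the tentative minimum tax is the binding amount.

₹224840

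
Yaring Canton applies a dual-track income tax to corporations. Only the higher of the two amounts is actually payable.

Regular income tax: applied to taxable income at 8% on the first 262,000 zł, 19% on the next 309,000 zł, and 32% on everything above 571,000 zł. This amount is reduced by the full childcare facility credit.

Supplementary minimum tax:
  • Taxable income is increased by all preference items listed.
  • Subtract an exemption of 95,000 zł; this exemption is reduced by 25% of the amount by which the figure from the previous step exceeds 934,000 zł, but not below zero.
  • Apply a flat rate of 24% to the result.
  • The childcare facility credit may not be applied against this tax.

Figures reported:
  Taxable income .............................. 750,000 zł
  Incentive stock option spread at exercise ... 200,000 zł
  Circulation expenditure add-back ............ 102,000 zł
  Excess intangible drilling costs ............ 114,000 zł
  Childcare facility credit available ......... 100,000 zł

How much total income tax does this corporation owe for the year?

Regular income tax:
  262,000 zł × 8% = 20,960 zł
  309,000 zł × 19% = 58,710 zł
  179,000 zł × 32% = 57,280 zł
  → 136,950 zł
  Less childcare facility credit 100,000 zł → 36,950 zł

Supplementary minimum tax:
  Adjusted income: 750,000 zł + 200,000 zł + 102,000 zł + 114,000 zł = 1,166,000 zł
  Exemption: 95,000 zł − 25% × (1,166,000 zł − 934,000 zł) = 95,000 zł − 58,000 zł = 37,000 zł
  Base: 1,166,000 zł − 37,000 zł = 1,129,000 zł
  1,129,000 zł × 24% = 270,960 zł

270,960 zł > 36,950 zł, so the supplementary minimum tax is the binding amount.

270,960 zł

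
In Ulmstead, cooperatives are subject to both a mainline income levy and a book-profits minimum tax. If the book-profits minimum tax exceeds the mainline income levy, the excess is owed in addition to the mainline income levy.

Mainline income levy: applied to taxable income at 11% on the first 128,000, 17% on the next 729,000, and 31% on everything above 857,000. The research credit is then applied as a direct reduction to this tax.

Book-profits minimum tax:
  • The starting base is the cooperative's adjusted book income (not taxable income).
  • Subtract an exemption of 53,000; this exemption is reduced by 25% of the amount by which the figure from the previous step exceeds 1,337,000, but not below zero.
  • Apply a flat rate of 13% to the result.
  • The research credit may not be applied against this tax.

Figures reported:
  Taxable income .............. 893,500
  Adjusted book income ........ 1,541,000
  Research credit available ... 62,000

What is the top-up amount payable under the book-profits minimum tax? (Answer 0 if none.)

112,745

Mainline income levy:
  128,000 × 11% = 14,080
  729,000 × 17% = 123,930
  36,500 × 31% = 11,315
  → 149,325
  Less research credit 62,000 → 87,325

Book-profits minimum tax:
  Base (adjusted book income): 1,541,000
  Exemption: 53,000 − 25% × (1,541,000 − 1,337,000) = 53,000 − 51,000 = 2,000
  Base: 1,541,000 − 2,000 = 1,539,000
  1,539,000 × 13% = 200,070

Excess of book-profits minimum tax over mainline income levy: 200,070 − 87,325 = 112,745.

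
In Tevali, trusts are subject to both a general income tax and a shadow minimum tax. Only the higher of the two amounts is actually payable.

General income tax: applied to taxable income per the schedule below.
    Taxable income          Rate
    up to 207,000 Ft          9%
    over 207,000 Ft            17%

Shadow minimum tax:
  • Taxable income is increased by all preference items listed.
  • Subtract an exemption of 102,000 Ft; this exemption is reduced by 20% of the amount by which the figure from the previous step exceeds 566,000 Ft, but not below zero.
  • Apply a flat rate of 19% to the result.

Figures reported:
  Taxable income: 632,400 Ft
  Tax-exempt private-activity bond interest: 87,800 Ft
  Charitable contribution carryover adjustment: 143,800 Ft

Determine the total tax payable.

Shadow minimum tax:
  Adjusted income: 632,400 Ft + 87,800 Ft + 143,800 Ft = 864,000 Ft
  Exemption: 102,000 Ft − 20% × (864,000 Ft − 566,000 Ft) = 102,000 Ft − 59,600 Ft = 42,400 Ft
  Base: 864,000 Ft − 42,400 Ft = 821,600 Ft
  821,600 Ft × 19% = 156,104 Ft

General income tax:
  207,000 Ft × 9% = 18,630 Ft
  425,400 Ft × 17% = 72,318 Ft
  → 90,948 Ft

156,104 Ft > 90,948 Ft, so the shadow minimum tax is the binding amount.

156,104 Ft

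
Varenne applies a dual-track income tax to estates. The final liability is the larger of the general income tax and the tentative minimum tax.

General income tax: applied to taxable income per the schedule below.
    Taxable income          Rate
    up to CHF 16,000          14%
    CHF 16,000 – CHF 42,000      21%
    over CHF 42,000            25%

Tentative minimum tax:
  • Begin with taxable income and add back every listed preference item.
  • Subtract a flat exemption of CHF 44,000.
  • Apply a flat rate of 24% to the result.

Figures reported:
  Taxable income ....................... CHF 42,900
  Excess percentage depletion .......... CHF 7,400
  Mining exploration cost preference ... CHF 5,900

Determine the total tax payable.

CHF 7,925

General income tax:
  CHF 16,000 × 14% = CHF 2,240
  CHF 26,000 × 21% = CHF 5,460
  CHF 900 × 25% = CHF 225
  → CHF 7,925

Tentative minimum tax:
  Adjusted income: CHF 42,900 + CHF 7,400 + CHF 5,900 = CHF 56,200
  Less exemption CHF 44,000 → base CHF 12,200
  CHF 12,200 × 24% = CHF 2,928

CHF 7,925 > CHF 2,928, so the general income tax governs.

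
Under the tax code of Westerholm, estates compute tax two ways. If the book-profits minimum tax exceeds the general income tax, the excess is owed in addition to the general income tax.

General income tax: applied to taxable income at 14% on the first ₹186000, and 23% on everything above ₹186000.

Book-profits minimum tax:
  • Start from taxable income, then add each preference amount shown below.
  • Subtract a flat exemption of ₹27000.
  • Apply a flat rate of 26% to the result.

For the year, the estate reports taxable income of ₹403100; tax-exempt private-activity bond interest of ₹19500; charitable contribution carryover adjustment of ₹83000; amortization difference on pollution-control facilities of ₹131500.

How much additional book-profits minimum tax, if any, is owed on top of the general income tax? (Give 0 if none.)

Book-profits minimum tax:
  Adjusted income: ₹403100 + ₹19500 + ₹83000 + ₹131500 = ₹637100
  Less exemption ₹27000 → base ₹610100
  ₹610100 × 26% = ₹158626

General income tax:
  ₹186000 × 14% = ₹26040
  ₹217100 × 23% = ₹49933
  → ₹75973

Excess of book-profits minimum tax over general income tax: ₹158626 − ₹75973 = ₹82653.

₹82653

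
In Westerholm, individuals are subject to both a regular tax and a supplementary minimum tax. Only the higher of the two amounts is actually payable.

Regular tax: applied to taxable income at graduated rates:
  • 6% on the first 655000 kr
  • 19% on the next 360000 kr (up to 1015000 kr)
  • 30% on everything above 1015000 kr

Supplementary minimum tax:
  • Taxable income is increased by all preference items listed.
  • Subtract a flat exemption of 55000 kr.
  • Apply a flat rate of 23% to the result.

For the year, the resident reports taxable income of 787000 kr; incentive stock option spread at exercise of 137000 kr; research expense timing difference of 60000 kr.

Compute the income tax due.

Supplementary minimum tax:
  Adjusted income: 787000 kr + 137000 kr + 60000 kr = 984000 kr
  Less exemption 55000 kr → base 929000 kr
  929000 kr × 23% = 213670 kr

Regular tax:
  655000 kr × 6% = 39300 kr
  132000 kr × 19% = 25080 kr
  → 64380 kr

213670 kr > 64380 kr, so the supplementary minimum tax is the binding amount.

213670 kr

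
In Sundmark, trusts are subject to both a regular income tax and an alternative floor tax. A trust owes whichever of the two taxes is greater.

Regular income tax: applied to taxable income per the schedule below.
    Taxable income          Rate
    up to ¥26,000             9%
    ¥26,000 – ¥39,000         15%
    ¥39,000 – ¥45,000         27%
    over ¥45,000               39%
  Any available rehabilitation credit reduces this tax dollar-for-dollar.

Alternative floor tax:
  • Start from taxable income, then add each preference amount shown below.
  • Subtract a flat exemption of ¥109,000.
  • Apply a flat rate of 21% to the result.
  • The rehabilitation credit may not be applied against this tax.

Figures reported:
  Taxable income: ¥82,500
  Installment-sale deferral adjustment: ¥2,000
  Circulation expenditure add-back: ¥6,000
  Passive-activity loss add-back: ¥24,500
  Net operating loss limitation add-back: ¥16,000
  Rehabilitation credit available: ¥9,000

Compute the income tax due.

Regular income tax:
  ¥26,000 × 9% = ¥2,340
  ¥13,000 × 15% = ¥1,950
  ¥6,000 × 27% = ¥1,620
  ¥37,500 × 39% = ¥14,625
  → ¥20,535
  Less rehabilitation credit ¥9,000 → ¥11,535

Alternative floor tax:
  Adjusted income: ¥82,500 + ¥2,000 + ¥6,000 + ¥24,500 + ¥16,000 = ¥131,000
  Less exemption ¥109,000 → base ¥22,000
  ¥22,000 × 21% = ¥4,620

¥11,535 > ¥4,620, so the regular income tax governs.

¥11,535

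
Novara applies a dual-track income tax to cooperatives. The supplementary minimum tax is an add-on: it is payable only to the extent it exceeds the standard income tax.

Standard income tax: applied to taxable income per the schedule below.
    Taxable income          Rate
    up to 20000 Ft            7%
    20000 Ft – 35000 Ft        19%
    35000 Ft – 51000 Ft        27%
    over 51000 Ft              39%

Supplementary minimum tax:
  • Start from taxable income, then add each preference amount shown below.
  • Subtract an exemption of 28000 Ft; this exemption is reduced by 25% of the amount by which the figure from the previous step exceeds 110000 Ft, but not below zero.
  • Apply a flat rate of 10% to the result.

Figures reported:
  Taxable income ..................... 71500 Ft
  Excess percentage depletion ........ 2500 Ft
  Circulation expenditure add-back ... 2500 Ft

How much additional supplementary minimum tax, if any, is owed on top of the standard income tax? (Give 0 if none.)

0 Ft

Supplementary minimum tax:
  Adjusted income: 71500 Ft + 2500 Ft + 2500 Ft = 76500 Ft
  Exemption: 76500 Ft ≤ 110000 Ft, so full 28000 Ft applies
  Base: 76500 Ft − 28000 Ft = 48500 Ft
  48500 Ft × 10% = 4850 Ft

Standard income tax:
  20000 Ft × 7% = 1400 Ft
  15000 Ft × 19% = 2850 Ft
  16000 Ft × 27% = 4320 Ft
  20500 Ft × 39% = 7995 Ft
  → 16565 Ft

4850 Ft ≤ 16565 Ft, so no add-on is due.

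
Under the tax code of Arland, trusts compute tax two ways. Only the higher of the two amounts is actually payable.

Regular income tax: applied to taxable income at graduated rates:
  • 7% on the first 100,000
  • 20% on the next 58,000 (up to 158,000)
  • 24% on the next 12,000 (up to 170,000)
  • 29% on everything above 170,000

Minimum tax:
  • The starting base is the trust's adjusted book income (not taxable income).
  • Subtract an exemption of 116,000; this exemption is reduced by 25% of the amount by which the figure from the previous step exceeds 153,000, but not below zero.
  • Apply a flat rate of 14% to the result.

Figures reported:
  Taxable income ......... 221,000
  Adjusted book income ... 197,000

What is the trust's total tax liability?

Regular income tax:
  100,000 × 7% = 7,000
  58,000 × 20% = 11,600
  12,000 × 24% = 2,880
  51,000 × 29% = 14,790
  → 36,270

Minimum tax:
  Base (adjusted book income): 197,000
  Exemption: 116,000 − 25% × (197,000 − 153,000) = 116,000 − 11,000 = 105,000
  Base: 197,000 − 105,000 = 92,000
  92,000 × 14% = 12,880

36,270 > 12,880, so the regular income tax governs.

36,270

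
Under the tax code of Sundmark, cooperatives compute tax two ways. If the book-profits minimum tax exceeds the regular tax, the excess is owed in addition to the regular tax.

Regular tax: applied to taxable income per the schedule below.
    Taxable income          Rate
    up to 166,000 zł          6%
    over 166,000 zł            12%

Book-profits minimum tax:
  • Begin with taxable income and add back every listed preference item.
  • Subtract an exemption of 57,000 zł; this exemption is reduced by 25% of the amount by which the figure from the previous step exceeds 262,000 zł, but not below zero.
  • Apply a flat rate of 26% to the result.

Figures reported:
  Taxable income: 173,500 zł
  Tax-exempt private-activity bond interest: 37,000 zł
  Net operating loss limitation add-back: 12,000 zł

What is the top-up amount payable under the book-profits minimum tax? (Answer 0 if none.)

32,170 zł

Regular tax:
  166,000 zł × 6% = 9,960 zł
  7,500 zł × 12% = 900 zł
  → 10,860 zł

Book-profits minimum tax:
  Adjusted income: 173,500 zł + 37,000 zł + 12,000 zł = 222,500 zł
  Exemption: 222,500 zł ≤ 262,000 zł, so full 57,000 zł applies
  Base: 222,500 zł − 57,000 zł = 165,500 zł
  165,500 zł × 26% = 43,030 zł

Excess of book-profits minimum tax over regular tax: 43,030 zł − 10,860 zł = 32,170 zł.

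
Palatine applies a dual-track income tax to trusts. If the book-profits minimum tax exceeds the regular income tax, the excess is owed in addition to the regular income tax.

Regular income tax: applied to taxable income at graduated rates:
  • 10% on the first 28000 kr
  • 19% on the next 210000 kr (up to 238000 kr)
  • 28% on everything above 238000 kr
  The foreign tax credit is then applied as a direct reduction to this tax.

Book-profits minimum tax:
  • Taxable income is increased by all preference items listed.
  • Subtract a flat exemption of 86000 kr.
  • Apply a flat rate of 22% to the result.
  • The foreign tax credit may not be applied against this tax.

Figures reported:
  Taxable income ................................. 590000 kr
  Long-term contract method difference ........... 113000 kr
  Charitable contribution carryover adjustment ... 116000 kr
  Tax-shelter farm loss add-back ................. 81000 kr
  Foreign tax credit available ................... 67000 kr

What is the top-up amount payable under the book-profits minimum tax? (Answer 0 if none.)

Book-profits minimum tax:
  Adjusted income: 590000 kr + 113000 kr + 116000 kr + 81000 kr = 900000 kr
  Less exemption 86000 kr → base 814000 kr
  814000 kr × 22% = 179080 kr

Regular income tax:
  28000 kr × 10% = 2800 kr
  210000 kr × 19% = 39900 kr
  352000 kr × 28% = 98560 kr
  → 141260 kr
  Less foreign tax credit 67000 kr → 74260 kr

Excess of book-profits minimum tax over regular income tax: 179080 kr − 74260 kr = 104820 kr.

104820 kr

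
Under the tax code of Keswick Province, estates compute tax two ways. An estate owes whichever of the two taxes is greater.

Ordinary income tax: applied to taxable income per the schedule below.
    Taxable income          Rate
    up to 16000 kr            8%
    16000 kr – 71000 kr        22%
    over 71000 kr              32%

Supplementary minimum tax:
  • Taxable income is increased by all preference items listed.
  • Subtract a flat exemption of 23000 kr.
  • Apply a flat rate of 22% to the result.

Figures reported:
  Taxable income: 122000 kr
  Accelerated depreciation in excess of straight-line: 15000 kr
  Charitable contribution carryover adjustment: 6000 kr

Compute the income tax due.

29700 kr

Ordinary income tax:
  16000 kr × 8% = 1280 kr
  55000 kr × 22% = 12100 kr
  51000 kr × 32% = 16320 kr
  → 29700 kr

Supplementary minimum tax:
  Adjusted income: 122000 kr + 15000 kr + 6000 kr = 143000 kr
  Less exemption 23000 kr → base 120000 kr
  120000 kr × 22% = 26400 kr

29700 kr > 26400 kr, so the ordinary income tax governs.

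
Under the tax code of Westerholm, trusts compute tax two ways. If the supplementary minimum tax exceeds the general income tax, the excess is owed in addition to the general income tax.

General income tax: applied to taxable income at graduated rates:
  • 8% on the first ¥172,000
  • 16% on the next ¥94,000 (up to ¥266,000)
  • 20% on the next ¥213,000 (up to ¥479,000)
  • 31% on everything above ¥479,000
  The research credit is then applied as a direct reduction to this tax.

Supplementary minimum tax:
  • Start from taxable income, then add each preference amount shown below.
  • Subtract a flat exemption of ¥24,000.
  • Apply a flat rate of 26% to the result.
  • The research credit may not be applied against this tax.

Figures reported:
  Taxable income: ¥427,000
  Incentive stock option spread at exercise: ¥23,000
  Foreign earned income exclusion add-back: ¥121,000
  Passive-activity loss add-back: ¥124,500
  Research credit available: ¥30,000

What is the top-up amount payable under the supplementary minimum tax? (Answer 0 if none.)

General income tax:
  ¥172,000 × 8% = ¥13,760
  ¥94,000 × 16% = ¥15,040
  ¥161,000 × 20% = ¥32,200
  → ¥61,000
  Less research credit ¥30,000 → ¥31,000

Supplementary minimum tax:
  Adjusted income: ¥427,000 + ¥23,000 + ¥121,000 + ¥124,500 = ¥695,500
  Less exemption ¥24,000 → base ¥671,500
  ¥671,500 × 26% = ¥174,590

Excess of supplementary minimum tax over general income tax: ¥174,590 − ¥31,000 = ¥143,590.

¥143,590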